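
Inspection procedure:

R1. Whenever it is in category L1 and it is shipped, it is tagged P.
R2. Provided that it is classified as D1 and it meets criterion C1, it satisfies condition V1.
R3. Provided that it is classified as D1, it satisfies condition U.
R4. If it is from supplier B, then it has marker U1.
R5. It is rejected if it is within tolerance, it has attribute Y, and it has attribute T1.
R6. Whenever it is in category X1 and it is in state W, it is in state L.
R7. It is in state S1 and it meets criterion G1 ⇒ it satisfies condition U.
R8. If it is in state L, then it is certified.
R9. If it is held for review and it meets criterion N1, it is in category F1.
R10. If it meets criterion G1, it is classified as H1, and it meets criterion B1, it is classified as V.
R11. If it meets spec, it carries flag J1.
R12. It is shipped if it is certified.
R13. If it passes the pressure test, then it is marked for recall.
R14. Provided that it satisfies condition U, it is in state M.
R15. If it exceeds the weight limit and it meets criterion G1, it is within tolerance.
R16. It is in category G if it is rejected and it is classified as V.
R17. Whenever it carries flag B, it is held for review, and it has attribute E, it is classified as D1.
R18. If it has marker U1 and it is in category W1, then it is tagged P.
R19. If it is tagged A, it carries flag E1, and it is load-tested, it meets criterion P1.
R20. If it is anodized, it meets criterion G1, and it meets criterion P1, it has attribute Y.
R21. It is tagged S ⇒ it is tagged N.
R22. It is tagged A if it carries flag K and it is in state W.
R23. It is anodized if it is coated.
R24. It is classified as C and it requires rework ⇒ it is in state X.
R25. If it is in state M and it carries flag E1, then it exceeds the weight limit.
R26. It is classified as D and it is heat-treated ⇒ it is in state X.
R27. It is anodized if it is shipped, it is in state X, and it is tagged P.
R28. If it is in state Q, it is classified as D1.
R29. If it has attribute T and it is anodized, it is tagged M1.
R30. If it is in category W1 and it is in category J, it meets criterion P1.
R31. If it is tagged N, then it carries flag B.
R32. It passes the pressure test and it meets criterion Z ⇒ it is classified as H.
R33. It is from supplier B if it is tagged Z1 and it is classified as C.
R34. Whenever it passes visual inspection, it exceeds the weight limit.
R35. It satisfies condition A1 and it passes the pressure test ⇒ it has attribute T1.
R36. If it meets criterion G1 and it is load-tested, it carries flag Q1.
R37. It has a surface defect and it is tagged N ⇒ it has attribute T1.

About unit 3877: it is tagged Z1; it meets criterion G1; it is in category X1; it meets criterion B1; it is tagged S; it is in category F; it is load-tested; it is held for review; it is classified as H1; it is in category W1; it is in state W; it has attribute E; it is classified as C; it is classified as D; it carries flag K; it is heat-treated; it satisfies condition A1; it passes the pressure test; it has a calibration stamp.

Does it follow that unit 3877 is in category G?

Forward chaining from the given facts derives: is in state L, is certified, is classified as V, is shipped, is marked for recall, is tagged N, is tagged A, is in state X, carries flag B, is from supplier B, has attribute T1, carries flag Q1, has marker U1, is classified as D1, is tagged P, is anodized, satisfies condition U, is in state M.
The only rule concluding "it is in category G" is R16, which needs "it is rejected"; that is never established.

No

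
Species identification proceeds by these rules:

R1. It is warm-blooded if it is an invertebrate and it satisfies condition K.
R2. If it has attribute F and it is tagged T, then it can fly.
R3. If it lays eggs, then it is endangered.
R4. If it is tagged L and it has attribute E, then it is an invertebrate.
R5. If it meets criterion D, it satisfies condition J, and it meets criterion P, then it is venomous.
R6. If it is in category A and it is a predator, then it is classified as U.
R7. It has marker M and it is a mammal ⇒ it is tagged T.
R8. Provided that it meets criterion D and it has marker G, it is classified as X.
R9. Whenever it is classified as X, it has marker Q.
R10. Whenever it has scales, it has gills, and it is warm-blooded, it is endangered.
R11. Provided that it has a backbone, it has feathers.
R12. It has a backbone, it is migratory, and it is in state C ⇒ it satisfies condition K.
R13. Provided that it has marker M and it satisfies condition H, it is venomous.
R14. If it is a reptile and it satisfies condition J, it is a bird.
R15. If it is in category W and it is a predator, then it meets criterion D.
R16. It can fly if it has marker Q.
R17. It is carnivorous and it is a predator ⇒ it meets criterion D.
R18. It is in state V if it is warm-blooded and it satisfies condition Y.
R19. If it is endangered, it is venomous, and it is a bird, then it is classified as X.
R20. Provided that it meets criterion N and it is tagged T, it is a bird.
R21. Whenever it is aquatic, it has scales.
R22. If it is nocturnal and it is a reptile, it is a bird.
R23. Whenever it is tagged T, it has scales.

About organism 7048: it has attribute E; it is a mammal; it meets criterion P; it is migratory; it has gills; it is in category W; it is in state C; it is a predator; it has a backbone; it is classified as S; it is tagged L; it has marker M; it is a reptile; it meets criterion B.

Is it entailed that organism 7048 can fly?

No

Forward chaining from the given facts derives: is an invertebrate, is tagged T, has feathers, satisfies condition K, meets criterion D, has scales, is warm-blooded, is endangered.
Rules concluding "it can fly": R2 needs "it has attribute F"; R16 needs "it has marker Q" — none of these are established.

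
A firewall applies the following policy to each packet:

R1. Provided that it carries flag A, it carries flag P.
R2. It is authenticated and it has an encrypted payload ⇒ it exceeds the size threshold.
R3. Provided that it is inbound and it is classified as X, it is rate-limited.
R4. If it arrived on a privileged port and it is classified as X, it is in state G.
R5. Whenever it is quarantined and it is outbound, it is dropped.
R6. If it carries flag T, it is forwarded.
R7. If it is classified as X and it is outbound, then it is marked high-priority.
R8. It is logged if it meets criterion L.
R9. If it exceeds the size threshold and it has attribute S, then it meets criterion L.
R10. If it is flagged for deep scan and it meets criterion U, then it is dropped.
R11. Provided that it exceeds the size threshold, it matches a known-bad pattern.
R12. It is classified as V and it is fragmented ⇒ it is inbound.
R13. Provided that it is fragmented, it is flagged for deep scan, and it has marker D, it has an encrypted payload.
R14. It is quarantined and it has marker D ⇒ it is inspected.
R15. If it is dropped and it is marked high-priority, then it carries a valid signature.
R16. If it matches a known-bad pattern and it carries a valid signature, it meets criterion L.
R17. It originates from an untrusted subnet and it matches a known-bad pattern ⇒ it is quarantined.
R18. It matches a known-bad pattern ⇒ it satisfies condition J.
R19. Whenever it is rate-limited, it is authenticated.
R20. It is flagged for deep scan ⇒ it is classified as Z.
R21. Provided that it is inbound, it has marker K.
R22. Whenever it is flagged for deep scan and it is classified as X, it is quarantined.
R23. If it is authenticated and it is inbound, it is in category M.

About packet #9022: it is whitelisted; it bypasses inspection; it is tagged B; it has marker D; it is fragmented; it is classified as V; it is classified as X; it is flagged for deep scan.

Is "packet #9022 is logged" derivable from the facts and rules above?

No

Forward chaining from the given facts derives: is inbound, has an encrypted payload, is classified as Z, has marker K, is quarantined, is rate-limited, is inspected, is authenticated, is in category M, exceeds the size threshold, matches a known-bad pattern, satisfies condition J.
The only rule concluding "it is logged" is R8, which needs "it meets criterion L"; that is never established.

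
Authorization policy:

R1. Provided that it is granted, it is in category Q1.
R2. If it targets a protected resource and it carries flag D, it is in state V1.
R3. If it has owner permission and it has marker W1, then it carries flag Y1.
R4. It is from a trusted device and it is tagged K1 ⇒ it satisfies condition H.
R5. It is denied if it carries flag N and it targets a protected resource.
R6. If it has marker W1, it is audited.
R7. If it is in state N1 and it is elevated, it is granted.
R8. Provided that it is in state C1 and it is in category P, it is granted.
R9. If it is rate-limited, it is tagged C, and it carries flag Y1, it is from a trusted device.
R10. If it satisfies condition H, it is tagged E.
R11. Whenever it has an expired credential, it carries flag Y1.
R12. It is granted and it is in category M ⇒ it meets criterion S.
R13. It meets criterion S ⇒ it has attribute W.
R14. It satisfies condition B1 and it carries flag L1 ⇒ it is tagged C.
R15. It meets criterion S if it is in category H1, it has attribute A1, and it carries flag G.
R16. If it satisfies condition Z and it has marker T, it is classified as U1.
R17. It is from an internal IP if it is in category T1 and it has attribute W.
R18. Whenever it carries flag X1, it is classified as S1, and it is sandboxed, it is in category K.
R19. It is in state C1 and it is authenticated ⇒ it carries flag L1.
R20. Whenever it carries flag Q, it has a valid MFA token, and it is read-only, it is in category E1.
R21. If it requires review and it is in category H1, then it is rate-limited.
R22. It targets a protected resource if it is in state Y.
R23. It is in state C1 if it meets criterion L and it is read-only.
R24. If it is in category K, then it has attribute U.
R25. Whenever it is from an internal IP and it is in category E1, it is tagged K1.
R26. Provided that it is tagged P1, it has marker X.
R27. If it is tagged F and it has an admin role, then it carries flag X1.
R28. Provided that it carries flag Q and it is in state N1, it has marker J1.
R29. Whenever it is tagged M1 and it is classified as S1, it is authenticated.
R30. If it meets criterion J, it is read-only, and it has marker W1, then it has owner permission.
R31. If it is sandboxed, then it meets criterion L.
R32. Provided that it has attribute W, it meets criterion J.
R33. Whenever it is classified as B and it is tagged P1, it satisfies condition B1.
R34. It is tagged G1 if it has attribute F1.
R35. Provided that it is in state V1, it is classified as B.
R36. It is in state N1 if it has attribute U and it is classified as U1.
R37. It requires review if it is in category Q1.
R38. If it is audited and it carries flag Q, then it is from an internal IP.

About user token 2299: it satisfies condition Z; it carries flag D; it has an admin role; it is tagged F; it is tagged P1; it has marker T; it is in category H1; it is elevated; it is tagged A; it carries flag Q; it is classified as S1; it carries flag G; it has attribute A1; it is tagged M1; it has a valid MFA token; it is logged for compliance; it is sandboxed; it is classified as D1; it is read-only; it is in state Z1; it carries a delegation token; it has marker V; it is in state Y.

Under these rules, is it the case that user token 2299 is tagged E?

No

Forward chaining from the given facts derives: meets criterion S, is classified as U1, is in category E1, targets a protected resource, has marker X, carries flag X1, is authenticated, meets criterion L, is in state V1, has attribute W, is in category K, is in state C1, has attribute U, meets criterion J, is classified as B, is in state N1, is granted, carries flag L1, has marker J1, satisfies condition B1, is in category Q1, is tagged C, requires review, is rate-limited.
The only rule concluding "it is tagged E" is R10, which needs "it satisfies condition H"; that is never established.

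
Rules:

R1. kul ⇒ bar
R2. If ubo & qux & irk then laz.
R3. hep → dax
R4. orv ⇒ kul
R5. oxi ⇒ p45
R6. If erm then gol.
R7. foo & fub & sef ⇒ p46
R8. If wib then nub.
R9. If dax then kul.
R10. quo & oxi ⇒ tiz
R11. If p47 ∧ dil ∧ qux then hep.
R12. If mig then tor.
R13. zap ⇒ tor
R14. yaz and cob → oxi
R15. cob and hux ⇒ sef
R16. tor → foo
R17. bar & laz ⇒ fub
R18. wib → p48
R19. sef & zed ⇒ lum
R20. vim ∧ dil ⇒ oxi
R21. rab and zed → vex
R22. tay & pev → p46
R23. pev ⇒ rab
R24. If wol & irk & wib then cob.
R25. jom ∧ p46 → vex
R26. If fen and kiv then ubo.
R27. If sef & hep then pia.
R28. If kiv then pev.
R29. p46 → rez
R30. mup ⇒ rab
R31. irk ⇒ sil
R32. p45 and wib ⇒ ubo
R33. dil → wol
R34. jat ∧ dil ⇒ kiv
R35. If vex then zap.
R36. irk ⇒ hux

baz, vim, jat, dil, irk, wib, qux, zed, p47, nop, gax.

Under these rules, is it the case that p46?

hep  (by R11: p47, dil, qux)
oxi  (by R20: vim, dil)
wol  (by R33: dil)
kiv  (by R34: jat, dil)
hux  (by R36: irk)
dax  (by R3: hep)
p45  (by R5: oxi)
kul  (by R9: dax)
cob  (by R24: wol, irk, wib)
pev  (by R28: kiv)
ubo  (by R32: p45, wib)
bar  (by R1: kul)
laz  (by R2: ubo, qux, irk)
sef  (by R15: cob, hux)
fub  (by R17: bar, laz)
rab  (by R23: pev)
vex  (by R21: rab, zed)
zap  (by R35: vex)
tor  (by R13: zap)
foo  (by R16: tor)
p46  (by R7: foo, fub, sef)

Yes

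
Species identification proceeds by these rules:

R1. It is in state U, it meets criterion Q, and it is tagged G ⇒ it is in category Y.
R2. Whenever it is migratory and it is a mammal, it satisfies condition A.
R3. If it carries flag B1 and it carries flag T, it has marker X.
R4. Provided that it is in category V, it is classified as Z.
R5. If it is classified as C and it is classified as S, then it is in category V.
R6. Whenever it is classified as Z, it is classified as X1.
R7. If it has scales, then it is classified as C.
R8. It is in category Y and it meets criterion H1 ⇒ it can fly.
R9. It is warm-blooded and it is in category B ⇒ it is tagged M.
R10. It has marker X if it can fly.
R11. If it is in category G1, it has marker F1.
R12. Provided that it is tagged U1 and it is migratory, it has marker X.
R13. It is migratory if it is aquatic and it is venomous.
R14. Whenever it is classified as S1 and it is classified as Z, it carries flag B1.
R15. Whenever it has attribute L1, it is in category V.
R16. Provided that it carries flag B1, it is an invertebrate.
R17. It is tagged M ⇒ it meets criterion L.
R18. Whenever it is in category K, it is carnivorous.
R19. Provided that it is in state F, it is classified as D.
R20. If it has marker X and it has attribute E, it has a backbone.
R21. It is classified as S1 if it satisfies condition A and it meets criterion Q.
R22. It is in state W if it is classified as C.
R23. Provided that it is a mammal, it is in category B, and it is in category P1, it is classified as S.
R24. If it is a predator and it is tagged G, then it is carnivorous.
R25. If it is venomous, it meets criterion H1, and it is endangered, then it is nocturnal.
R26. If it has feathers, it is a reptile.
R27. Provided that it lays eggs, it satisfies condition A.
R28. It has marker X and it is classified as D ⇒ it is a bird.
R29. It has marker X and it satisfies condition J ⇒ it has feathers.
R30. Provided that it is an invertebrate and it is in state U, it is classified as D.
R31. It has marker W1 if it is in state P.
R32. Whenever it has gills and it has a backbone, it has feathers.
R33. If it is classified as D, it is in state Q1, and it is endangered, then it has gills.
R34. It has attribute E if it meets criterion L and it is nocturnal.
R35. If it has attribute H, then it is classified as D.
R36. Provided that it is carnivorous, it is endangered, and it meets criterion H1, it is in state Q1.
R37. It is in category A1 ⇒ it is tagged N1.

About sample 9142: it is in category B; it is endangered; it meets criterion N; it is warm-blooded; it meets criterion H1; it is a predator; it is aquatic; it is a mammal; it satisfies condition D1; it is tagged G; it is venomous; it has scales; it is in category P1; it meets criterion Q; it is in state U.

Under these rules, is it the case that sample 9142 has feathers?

Yes

By R1 (it is in state U, it meets criterion Q, it is tagged G): it is in category Y.
By R7 (it has scales): it is classified as C.
By R8 (it is in category Y, it meets criterion H1): it can fly.
By R9 (it is warm-blooded, it is in category B): it is tagged M.
By R10 (it can fly): it has marker X.
By R13 (it is aquatic, it is venomous): it is migratory.
By R17 (it is tagged M): it meets criterion L.
By R23 (it is a mammal, it is in category B, it is in category P1): it is classified as S.
By R24 (it is a predator, it is tagged G): it is carnivorous.
By R25 (it is venomous, it meets criterion H1, it is endangered): it is nocturnal.
By R34 (it meets criterion L, it is nocturnal): it has attribute E.
By R36 (it is carnivorous, it is endangered, it meets criterion H1): it is in state Q1.
By R2 (it is migratory, it is a mammal): it satisfies condition A.
By R5 (it is classified as C, it is classified as S): it is in category V.
By R20 (it has marker X, it has attribute E): it has a backbone.
By R21 (it satisfies condition A, it meets criterion Q): it is classified as S1.
By R4 (it is in category V): it is classified as Z.
By R14 (it is classified as S1, it is classified as Z): it carries flag B1.
By R16 (it carries flag B1): it is an invertebrate.
By R30 (it is an invertebrate, it is in state U): it is classified as D.
By R33 (it is classified as D, it is in state Q1, it is endangered): it has gills.
By R32 (it has gills, it has a backbone): it has feathers.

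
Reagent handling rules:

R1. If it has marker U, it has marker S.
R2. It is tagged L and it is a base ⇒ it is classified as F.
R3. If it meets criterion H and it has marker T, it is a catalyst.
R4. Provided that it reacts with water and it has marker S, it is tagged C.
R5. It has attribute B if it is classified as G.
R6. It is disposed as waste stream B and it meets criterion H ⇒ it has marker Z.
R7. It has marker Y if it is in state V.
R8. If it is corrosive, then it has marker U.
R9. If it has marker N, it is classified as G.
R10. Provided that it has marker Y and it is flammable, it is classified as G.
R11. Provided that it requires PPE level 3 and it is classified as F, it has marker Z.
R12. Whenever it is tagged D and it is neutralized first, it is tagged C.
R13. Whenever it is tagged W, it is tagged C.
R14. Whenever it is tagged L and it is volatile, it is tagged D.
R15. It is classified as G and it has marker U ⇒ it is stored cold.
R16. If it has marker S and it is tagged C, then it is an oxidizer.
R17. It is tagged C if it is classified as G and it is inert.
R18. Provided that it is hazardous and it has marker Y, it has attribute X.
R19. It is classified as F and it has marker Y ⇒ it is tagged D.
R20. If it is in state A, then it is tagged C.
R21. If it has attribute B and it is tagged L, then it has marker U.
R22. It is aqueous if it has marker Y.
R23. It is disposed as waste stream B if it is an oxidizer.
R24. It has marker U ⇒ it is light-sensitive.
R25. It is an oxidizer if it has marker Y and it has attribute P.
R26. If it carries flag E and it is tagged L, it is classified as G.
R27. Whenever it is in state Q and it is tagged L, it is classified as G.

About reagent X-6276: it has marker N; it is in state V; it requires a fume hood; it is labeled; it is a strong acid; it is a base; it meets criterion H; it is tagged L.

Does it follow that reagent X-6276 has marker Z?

Forward chaining from the given facts derives: is classified as F, has marker Y, is classified as G, is tagged D, is aqueous, has attribute B, has marker U, is light-sensitive, has marker S, is stored cold.
Rules concluding "it has marker Z": R6 needs "it is disposed as waste stream B"; R11 needs "it requires PPE level 3" — none of these are established.

No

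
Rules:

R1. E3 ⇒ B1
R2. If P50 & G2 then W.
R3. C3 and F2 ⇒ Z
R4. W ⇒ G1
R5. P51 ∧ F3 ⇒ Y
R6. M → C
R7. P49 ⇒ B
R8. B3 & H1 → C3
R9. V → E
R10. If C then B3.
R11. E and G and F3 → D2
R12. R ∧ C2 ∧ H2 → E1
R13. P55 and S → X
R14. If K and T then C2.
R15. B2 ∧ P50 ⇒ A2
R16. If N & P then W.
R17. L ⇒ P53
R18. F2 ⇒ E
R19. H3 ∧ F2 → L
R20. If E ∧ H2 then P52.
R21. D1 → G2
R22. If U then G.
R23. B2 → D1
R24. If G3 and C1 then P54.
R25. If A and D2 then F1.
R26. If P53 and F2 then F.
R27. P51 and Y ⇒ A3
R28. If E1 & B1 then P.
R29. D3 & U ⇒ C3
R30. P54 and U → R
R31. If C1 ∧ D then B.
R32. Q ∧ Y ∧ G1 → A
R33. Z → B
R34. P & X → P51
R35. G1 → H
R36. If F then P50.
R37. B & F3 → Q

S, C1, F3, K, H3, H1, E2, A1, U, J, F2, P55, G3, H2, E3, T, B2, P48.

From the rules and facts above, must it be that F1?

Forward chaining from the given facts derives: B1, X, C2, E, L, P52, G, D1, P54, R, D2, E1, P53, G2, F, P, P51, P50, W, G1, Y, A2, A3, H.
The only rule concluding F1 is R25, which needs A; that is never established.

No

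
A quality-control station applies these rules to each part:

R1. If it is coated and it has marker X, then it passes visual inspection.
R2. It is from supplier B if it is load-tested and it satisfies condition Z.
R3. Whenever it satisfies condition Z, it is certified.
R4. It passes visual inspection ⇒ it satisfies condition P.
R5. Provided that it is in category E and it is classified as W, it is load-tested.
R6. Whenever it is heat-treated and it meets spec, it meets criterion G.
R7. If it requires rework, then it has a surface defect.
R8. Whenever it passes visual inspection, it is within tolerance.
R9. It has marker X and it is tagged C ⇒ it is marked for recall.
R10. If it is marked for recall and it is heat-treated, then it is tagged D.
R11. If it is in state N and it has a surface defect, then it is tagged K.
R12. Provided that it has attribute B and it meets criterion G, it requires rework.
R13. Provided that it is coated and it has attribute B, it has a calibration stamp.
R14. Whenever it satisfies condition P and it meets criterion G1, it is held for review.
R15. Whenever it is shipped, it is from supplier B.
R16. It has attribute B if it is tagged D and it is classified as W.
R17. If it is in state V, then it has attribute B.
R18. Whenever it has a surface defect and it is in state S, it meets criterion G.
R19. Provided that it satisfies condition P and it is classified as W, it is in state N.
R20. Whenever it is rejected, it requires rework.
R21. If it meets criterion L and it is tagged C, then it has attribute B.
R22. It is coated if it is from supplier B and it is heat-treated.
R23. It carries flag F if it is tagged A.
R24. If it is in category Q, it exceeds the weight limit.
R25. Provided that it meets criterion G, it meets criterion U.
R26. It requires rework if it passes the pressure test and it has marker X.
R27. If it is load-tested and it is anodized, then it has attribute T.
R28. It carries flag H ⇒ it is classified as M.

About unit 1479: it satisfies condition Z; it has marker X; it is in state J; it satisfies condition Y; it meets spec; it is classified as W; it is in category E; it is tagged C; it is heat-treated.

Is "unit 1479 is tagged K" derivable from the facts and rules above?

By R5 (it is in category E, it is classified as W): it is load-tested.
By R6 (it is heat-treated, it meets spec): it meets criterion G.
By R9 (it has marker X, it is tagged C): it is marked for recall.
By R10 (it is marked for recall, it is heat-treated): it is tagged D.
By R16 (it is tagged D, it is classified as W): it has attribute B.
By R2 (it is load-tested, it satisfies condition Z): it is from supplier B.
By R12 (it has attribute B, it meets criterion G): it requires rework.
By R22 (it is from supplier B, it is heat-treated): it is coated.
By R1 (it is coated, it has marker X): it passes visual inspection.
By R4 (it passes visual inspection): it satisfies condition P.
By R7 (it requires rework): it has a surface defect.
By R19 (it satisfies condition P, it is classified as W): it is in state N.
By R11 (it is in state N, it has a surface defect): it is tagged K.

Yes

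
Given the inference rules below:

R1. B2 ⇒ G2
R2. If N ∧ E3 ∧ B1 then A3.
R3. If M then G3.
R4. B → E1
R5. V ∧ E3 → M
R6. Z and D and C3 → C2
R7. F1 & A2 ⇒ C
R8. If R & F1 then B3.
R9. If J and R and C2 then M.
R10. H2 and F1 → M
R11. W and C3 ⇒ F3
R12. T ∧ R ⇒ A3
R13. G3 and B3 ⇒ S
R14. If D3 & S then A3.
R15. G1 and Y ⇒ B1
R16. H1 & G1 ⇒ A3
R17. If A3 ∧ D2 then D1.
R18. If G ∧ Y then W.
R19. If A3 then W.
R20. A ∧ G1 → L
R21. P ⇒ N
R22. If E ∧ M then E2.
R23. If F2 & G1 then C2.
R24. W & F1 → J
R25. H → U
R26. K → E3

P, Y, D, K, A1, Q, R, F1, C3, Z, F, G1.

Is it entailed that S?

C2  (by R6: Z, D, C3)
B3  (by R8: R, F1)
B1  (by R15: G1, Y)
N  (by R21: P)
E3  (by R26: K)
A3  (by R2: N, E3, B1)
W  (by R19: A3)
J  (by R24: W, F1)
M  (by R9: J, R, C2)
G3  (by R3: M)
S  (by R13: G3, B3)

Yes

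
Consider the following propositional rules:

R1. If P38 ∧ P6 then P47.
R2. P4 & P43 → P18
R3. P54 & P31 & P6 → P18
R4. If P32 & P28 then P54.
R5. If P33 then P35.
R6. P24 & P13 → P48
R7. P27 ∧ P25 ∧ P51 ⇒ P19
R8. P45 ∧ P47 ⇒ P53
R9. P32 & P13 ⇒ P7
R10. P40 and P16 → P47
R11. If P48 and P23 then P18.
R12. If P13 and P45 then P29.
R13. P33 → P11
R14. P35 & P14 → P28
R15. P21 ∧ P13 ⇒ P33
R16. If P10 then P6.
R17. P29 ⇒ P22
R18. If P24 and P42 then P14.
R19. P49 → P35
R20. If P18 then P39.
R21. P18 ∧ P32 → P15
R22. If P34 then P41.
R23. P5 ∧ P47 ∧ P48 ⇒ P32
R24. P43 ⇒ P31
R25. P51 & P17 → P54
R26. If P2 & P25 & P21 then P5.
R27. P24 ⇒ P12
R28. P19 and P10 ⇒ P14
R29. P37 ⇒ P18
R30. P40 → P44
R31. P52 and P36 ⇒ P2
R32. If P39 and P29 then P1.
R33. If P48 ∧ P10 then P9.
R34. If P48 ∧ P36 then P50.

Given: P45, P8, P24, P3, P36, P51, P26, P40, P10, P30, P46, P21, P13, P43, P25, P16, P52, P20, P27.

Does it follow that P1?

P48  (by R6: P24, P13)
P19  (by R7: P27, P25, P51)
P47  (by R10: P40, P16)
P29  (by R12: P13, P45)
P33  (by R15: P21, P13)
P6  (by R16: P10)
P31  (by R24: P43)
P14  (by R28: P19, P10)
P2  (by R31: P52, P36)
P35  (by R5: P33)
P28  (by R14: P35, P14)
P5  (by R26: P2, P25, P21)
P32  (by R23: P5, P47, P48)
P54  (by R4: P32, P28)
P18  (by R3: P54, P31, P6)
P39  (by R20: P18)
P1  (by R32: P39, P29)

Yes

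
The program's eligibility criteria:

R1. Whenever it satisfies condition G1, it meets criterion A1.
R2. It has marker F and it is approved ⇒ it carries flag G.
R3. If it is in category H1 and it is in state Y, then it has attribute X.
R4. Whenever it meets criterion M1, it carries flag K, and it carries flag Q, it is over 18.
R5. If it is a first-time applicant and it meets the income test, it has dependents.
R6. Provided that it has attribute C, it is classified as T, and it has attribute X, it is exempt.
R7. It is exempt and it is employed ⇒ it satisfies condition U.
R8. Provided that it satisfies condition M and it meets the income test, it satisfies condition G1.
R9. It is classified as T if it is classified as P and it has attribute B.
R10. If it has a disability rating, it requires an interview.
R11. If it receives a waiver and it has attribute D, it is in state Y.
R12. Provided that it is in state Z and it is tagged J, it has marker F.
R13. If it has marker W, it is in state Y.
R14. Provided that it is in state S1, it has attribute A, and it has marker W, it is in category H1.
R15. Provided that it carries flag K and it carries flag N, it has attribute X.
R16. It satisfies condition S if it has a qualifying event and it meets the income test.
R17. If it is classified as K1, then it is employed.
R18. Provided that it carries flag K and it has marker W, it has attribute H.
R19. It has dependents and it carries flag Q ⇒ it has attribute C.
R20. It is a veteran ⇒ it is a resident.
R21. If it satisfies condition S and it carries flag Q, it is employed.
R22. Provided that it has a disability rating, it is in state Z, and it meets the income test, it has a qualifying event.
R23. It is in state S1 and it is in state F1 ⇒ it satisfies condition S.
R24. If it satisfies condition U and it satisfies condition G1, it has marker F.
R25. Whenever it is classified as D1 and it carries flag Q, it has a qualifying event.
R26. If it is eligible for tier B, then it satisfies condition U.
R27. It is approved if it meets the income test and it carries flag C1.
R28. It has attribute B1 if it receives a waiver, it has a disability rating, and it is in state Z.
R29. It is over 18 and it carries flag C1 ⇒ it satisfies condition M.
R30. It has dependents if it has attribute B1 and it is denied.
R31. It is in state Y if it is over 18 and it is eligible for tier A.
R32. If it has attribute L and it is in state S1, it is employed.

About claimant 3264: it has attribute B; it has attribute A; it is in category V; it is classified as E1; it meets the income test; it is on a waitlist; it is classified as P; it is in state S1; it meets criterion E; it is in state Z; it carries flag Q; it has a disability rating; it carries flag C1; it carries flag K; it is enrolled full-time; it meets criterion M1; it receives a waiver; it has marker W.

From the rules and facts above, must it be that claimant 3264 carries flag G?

No

Forward chaining from the given facts derives: is over 18, is classified as T, requires an interview, is in state Y, is in category H1, has attribute H, has a qualifying event, is approved, has attribute B1, satisfies condition M, has attribute X, satisfies condition G1, satisfies condition S, is employed, meets criterion A1.
The only rule concluding "it carries flag G" is R2, which needs "it has marker F"; that is never established.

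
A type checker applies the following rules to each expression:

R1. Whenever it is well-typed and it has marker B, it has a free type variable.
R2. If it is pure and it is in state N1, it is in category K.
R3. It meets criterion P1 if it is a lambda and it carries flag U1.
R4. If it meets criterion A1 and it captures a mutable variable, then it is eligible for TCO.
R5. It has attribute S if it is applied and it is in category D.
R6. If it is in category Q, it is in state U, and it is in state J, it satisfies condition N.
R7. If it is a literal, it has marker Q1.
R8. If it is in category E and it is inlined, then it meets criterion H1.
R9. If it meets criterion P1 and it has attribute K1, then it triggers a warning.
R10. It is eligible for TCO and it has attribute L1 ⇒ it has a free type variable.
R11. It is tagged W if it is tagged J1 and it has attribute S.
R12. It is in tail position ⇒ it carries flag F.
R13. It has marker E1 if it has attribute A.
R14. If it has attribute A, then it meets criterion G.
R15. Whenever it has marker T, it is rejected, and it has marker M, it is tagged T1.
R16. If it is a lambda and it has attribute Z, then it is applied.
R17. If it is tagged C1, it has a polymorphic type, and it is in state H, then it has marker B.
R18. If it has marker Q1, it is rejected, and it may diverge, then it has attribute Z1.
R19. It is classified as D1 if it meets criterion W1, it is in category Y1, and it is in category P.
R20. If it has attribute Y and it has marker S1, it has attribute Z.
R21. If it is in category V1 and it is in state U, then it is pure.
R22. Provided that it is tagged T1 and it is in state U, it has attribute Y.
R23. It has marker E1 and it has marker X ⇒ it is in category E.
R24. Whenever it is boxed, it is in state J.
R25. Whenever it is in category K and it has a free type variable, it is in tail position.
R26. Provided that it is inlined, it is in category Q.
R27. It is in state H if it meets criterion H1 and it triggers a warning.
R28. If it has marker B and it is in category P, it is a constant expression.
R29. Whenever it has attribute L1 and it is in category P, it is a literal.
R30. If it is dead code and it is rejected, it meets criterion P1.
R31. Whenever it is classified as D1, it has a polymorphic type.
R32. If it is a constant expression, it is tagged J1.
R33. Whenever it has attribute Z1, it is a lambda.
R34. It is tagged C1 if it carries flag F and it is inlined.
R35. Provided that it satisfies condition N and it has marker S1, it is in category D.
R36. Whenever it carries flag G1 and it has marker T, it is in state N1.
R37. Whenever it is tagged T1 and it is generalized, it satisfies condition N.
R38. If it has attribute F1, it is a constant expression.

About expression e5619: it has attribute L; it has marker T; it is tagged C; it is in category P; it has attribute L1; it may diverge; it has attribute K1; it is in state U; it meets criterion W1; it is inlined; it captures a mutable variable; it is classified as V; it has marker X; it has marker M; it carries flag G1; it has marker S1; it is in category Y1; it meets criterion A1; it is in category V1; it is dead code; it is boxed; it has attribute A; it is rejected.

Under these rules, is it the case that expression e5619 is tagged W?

By R4 (it meets criterion A1, it captures a mutable variable): it is eligible for TCO.
By R10 (it is eligible for TCO, it has attribute L1): it has a free type variable.
By R13 (it has attribute A): it has marker E1.
By R15 (it has marker T, it is rejected, it has marker M): it is tagged T1.
By R19 (it meets criterion W1, it is in category Y1, it is in category P): it is classified as D1.
By R21 (it is in category V1, it is in state U): it is pure.
By R22 (it is tagged T1, it is in state U): it has attribute Y.
By R23 (it has marker E1, it has marker X): it is in category E.
By R24 (it is boxed): it is in state J.
By R26 (it is inlined): it is in category Q.
By R29 (it has attribute L1, it is in category P): it is a literal.
By R30 (it is dead code, it is rejected): it meets criterion P1.
By R31 (it is classified as D1): it has a polymorphic type.
By R36 (it carries flag G1, it has marker T): it is in state N1.
By R2 (it is pure, it is in state N1): it is in category K.
By R6 (it is in category Q, it is in state U, it is in state J): it satisfies condition N.
By R7 (it is a literal): it has marker Q1.
By R8 (it is in category E, it is inlined): it meets criterion H1.
By R9 (it meets criterion P1, it has attribute K1): it triggers a warning.
By R18 (it has marker Q1, it is rejected, it may diverge): it has attribute Z1.
By R20 (it has attribute Y, it has marker S1): it has attribute Z.
By R25 (it is in category K, it has a free type variable): it is in tail position.
By R27 (it meets criterion H1, it triggers a warning): it is in state H.
By R33 (it has attribute Z1): it is a lambda.
By R35 (it satisfies condition N, it has marker S1): it is in category D.
By R12 (it is in tail position): it carries flag F.
By R16 (it is a lambda, it has attribute Z): it is applied.
By R34 (it carries flag F, it is inlined): it is tagged C1.
By R5 (it is applied, it is in category D): it has attribute S.
By R17 (it is tagged C1, it has a polymorphic type, it is in state H): it has marker B.
By R28 (it has marker B, it is in category P): it is a constant expression.
By R32 (it is a constant expression): it is tagged J1.
By R11 (it is tagged J1, it has attribute S): it is tagged W.

Yes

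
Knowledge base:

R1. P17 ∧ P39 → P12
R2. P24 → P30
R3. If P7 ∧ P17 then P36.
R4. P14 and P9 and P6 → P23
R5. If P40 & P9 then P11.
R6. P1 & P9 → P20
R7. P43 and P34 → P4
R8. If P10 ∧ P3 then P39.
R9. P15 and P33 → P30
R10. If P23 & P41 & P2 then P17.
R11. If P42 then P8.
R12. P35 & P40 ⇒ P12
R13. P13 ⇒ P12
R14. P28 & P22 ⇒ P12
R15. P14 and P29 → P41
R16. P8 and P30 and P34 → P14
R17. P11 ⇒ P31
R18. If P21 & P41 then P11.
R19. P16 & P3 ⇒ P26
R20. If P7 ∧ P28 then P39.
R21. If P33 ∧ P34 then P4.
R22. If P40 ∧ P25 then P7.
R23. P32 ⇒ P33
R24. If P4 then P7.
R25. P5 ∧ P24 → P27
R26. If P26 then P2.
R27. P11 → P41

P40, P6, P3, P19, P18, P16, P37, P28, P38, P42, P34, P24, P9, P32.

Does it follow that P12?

Yes

P30  (by R2: P24)
P11  (by R5: P40, P9)
P8  (by R11: P42)
P14  (by R16: P8, P30, P34)
P26  (by R19: P16, P3)
P33  (by R23: P32)
P2  (by R26: P26)
P41  (by R27: P11)
P23  (by R4: P14, P9, P6)
P17  (by R10: P23, P41, P2)
P4  (by R21: P33, P34)
P7  (by R24: P4)
P39  (by R20: P7, P28)
P12  (by R1: P17, P39)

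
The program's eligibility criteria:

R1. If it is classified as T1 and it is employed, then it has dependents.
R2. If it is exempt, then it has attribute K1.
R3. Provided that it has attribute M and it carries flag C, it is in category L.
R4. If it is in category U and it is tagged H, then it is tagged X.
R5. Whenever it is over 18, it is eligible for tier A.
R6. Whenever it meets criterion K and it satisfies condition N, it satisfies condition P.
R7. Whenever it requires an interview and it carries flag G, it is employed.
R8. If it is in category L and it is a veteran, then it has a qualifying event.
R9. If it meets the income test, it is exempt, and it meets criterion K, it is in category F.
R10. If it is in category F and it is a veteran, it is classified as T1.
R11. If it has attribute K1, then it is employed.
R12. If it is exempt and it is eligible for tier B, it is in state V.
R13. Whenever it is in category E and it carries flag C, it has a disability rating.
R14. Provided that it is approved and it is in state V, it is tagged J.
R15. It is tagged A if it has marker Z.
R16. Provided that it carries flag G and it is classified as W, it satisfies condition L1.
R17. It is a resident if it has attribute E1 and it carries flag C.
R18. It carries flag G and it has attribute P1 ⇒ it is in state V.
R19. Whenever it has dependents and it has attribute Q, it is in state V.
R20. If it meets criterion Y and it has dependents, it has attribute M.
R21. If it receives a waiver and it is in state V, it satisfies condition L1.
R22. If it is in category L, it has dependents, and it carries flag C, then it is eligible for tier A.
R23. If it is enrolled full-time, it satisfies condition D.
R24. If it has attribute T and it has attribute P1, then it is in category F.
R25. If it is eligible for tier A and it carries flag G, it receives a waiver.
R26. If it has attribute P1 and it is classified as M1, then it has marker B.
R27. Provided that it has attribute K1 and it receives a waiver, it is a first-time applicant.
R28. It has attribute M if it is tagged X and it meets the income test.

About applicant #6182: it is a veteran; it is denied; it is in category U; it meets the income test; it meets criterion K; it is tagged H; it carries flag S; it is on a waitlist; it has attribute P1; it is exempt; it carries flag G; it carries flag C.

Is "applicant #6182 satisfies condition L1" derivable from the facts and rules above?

Yes

By R2 (it is exempt): it has attribute K1.
By R4 (it is in category U, it is tagged H): it is tagged X.
By R9 (it meets the income test, it is exempt, it meets criterion K): it is in category F.
By R10 (it is in category F, it is a veteran): it is classified as T1.
By R11 (it has attribute K1): it is employed.
By R18 (it carries flag G, it has attribute P1): it is in state V.
By R28 (it is tagged X, it meets the income test): it has attribute M.
By R1 (it is classified as T1, it is employed): it has dependents.
By R3 (it has attribute M, it carries flag C): it is in category L.
By R22 (it is in category L, it has dependents, it carries flag C): it is eligible for tier A.
By R25 (it is eligible for tier A, it carries flag G): it receives a waiver.
By R21 (it receives a waiver, it is in state V): it satisfies condition L1.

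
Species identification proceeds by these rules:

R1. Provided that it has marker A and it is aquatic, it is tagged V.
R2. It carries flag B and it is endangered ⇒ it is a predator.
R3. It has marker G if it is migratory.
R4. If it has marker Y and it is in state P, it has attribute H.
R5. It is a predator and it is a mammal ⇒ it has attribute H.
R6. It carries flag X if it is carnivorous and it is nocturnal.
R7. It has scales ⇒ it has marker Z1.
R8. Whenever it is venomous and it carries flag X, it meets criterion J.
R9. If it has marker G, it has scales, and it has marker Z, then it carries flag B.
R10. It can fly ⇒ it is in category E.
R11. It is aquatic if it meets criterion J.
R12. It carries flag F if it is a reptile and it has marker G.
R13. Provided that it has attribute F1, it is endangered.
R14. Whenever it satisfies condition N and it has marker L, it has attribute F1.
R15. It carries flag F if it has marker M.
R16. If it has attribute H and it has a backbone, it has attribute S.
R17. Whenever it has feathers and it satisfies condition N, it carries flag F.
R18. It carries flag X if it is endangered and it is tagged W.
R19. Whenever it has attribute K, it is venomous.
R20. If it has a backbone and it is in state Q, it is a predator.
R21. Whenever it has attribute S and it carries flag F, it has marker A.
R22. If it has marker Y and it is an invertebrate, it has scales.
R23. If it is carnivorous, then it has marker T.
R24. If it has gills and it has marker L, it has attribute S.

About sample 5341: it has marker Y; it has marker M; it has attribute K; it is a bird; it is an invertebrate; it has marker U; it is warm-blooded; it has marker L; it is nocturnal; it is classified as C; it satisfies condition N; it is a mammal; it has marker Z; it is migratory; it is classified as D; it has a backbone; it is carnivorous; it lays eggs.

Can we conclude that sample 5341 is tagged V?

By R3 (it is migratory): it has marker G.
By R6 (it is carnivorous, it is nocturnal): it carries flag X.
By R14 (it satisfies condition N, it has marker L): it has attribute F1.
By R15 (it has marker M): it carries flag F.
By R19 (it has attribute K): it is venomous.
By R22 (it has marker Y, it is an invertebrate): it has scales.
By R8 (it is venomous, it carries flag X): it meets criterion J.
By R9 (it has marker G, it has scales, it has marker Z): it carries flag B.
By R11 (it meets criterion J): it is aquatic.
By R13 (it has attribute F1): it is endangered.
By R2 (it carries flag B, it is endangered): it is a predator.
By R5 (it is a predator, it is a mammal): it has attribute H.
By R16 (it has attribute H, it has a backbone): it has attribute S.
By R21 (it has attribute S, it carries flag F): it has marker A.
By R1 (it has marker A, it is aquatic): it is tagged V.

Yes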